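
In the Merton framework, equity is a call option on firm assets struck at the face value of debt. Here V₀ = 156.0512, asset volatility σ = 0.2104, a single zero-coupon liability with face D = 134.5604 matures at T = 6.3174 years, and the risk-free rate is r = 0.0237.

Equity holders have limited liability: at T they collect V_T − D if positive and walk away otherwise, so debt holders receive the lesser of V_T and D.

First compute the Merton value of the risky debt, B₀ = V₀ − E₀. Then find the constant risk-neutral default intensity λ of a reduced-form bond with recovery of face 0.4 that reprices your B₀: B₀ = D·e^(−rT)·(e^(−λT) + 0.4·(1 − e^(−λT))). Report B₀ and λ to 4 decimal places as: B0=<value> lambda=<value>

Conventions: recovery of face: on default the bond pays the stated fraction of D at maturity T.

B0=103.3568 lambda=0.0314

Apply the equity-as-call identities (strike 134.5604, horizon 6.3174 years):
d₁ = [ln(V₀/D) + (r + σ²/2)T] / (σ√T)
   = [ln(156.0512/134.5604) + (0.0237 + 0.5·0.2104²)·6.3174] / (0.2104·√6.3174)
   = [0.148171 + 0.289552] / 0.528829 = 0.827722
d₂ = d₁ − σ√T = 0.827722 − 0.528829 = 0.298894
N(d₁) = 0.796086,  N(d₂) = 0.617489,  e^(−rT) = 0.860947
E₀ = V₀·N(d₁) − D·e^(−rT)·N(d₂)
   = 156.0512·0.796086 − 134.5604·0.860947·0.617489 = 52.694433
B₀ = V₀ − E₀ = 156.0512 − 52.694433 = 103.356767
e^(−λT) = (B₀·e^(rT)/D − 0.4)/(1 − 0.4) = (103.3568·1.161512/134.5604 − 0.4)/0.6 = 0.82027571
λ = −ln(0.82027571)/6.3174 = 0.031360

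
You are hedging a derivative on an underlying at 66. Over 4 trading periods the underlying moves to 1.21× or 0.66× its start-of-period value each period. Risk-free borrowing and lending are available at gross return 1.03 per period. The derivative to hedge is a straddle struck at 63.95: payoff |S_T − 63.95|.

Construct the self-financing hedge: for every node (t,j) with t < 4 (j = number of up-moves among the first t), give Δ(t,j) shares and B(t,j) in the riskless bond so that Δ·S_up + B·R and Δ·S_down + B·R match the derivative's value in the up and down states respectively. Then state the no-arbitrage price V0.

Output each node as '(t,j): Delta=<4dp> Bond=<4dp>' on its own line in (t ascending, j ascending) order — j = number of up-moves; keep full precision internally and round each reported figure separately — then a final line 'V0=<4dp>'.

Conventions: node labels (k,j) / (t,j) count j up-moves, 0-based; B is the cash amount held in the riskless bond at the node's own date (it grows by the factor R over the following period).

(0,0): Delta=0.2833 Bond=9.6968
(1,0): Delta=-0.5293 Bond=45.3837
(1,1): Delta=0.4990 Bond=-7.2320
(2,0): Delta=-1.0000 Bond=60.2790
(2,1): Delta=-0.4043 Bond=40.1612
(2,2): Delta=0.7386 Bond=-30.6107
(3,0): Delta=-1.0000 Bond=62.0874
(3,1): Delta=-1.0000 Bond=62.0874
(3,2): Delta=-0.2463 Bond=31.2854
(3,3): Delta=1.0000 Bond=-62.0874
V0=28.3965

Arbitrage-free pricing uses the up-move probability p* = (R−d)/(u−d) = 0.6727, discounting each step at R = 1.03.
Expiry values: V(4,0)=51.4267, V(4,1)=40.9906, V(4,2)=21.8577, V(4,3)=13.2192, V(4,4)=77.5269
(3,0): S=18.9747. Δ = (V_up−V_dn)/(S_up−S_dn) = (40.9906−51.4267)/(22.9594−12.5233) = -1.0000. V = [p*·40.9906 + (1−p*)·51.4267]/1.03 = 43.1126. B = V − Δ·S = 62.0874.
(3,1): S=34.7870. Δ = (V_up−V_dn)/(S_up−S_dn) = (21.8577−40.9906)/(42.0923−22.9594) = -1.0000. V = [p*·21.8577 + (1−p*)·40.9906]/1.03 = 27.3004. B = V − Δ·S = 62.0874.
(3,2): S=63.7762. Δ = (V_up−V_dn)/(S_up−S_dn) = (13.2192−21.8577)/(77.1692−42.0923) = -0.2463. V = [p*·13.2192 + (1−p*)·21.8577]/1.03 = 15.5790. B = V − Δ·S = 31.2854.
(3,3): S=116.9230. Δ = (V_up−V_dn)/(S_up−S_dn) = (77.5269−13.2192)/(141.4769−77.1692) = 1.0000. V = [p*·77.5269 + (1−p*)·13.2192]/1.03 = 54.8356. B = V − Δ·S = -62.0874.
(2,0): S=28.7496. Δ = (V_up−V_dn)/(S_up−S_dn) = (27.3004−43.1126)/(34.7870−18.9747) = -1.0000. V = [p*·27.3004 + (1−p*)·43.1126]/1.03 = 31.5294. B = V − Δ·S = 60.2790.
(2,1): S=52.7076. Δ = (V_up−V_dn)/(S_up−S_dn) = (15.5790−27.3004)/(63.7762−34.7870) = -0.4043. V = [p*·15.5790 + (1−p*)·27.3004]/1.03 = 18.8496. B = V − Δ·S = 40.1612.
(2,2): S=96.6306. Δ = (V_up−V_dn)/(S_up−S_dn) = (54.8356−15.5790)/(116.9230−63.7762) = 0.7386. V = [p*·54.8356 + (1−p*)·15.5790]/1.03 = 40.7651. B = V − Δ·S = -30.6107.
(1,0): S=43.5600. Δ = (V_up−V_dn)/(S_up−S_dn) = (18.8496−31.5294)/(52.7076−28.7496) = -0.5293. V = [p*·18.8496 + (1−p*)·31.5294]/1.03 = 22.3295. B = V − Δ·S = 45.3837.
(1,1): S=79.8600. Δ = (V_up−V_dn)/(S_up−S_dn) = (40.7651−18.8496)/(96.6306−52.7076) = 0.4990. V = [p*·40.7651 + (1−p*)·18.8496]/1.03 = 32.6143. B = V − Δ·S = -7.2320.
(0,0): S=66.0000. Δ = (V_up−V_dn)/(S_up−S_dn) = (32.6143−22.3295)/(79.8600−43.5600) = 0.2833. V = [p*·32.6143 + (1−p*)·22.3295]/1.03 = 28.3965. B = V − Δ·S = 9.6968.
As a check, the time-0 holding Δ(0,0)·S0 + B(0,0) comes to 28.3965 — exactly V0.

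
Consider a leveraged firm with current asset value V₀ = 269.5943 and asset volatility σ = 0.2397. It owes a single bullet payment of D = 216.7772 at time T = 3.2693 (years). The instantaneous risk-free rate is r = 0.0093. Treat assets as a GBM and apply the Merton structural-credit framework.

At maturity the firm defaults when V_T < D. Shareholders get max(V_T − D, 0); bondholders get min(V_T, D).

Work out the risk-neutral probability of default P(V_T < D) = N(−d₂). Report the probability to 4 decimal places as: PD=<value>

Equity is a call on the firm's assets struck at D = 216.7772:
d₁ = [ln(V₀/D) + (r + σ²/2)T] / (σ√T)
   = [ln(269.5943/216.7772) + (0.0093 + 0.5·0.2397²)·3.2693] / (0.2397·√3.2693)
   = [0.218048 + 0.124325] / 0.433407 = 0.789959
d₂ = d₁ − σ√T = 0.789959 − 0.433407 = 0.356552
risk-neutral PD = N(−d₂) = N(-0.356552) = 0.360714

PD=0.3607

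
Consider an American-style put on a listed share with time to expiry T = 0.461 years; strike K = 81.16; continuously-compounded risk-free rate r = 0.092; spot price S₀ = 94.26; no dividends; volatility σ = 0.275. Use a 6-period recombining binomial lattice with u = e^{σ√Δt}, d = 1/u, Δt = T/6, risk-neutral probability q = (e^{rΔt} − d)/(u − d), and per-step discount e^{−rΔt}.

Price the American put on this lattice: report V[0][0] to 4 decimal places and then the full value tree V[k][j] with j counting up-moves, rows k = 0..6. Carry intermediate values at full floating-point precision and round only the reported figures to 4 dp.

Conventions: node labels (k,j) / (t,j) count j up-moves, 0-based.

params: Δt=0.07683 u=1.07921 d=0.92661 q=0.52744 e^(-rΔt)=0.99296
t_6 payoffs: 21.4979 11.6723 0.2285 0.0000 0.0000 0.0000 0.0000
k=5: node(5,0) S=64.3877 payoff=16.7723 vs cont=16.2006 → 16.7723 [stop]  node(5,1) S=74.9916 payoff=6.1684 vs cont=5.5967 → 6.1684 [stop]  node(5,2) S=87.3419 payoff=0.0000 vs cont=0.1072 → 0.1072 [wait]  node(5,3) S=101.7261 payoff=0.0000 vs cont=0.0000 → 0.0000 [wait]  node(5,4) S=118.4792 payoff=0.0000 vs cont=0.0000 → 0.0000 [wait]  node(5,5) S=137.9913 payoff=0.0000 vs cont=0.0000 → 0.0000 [wait]
k=4: node(4,0) S=69.4877 payoff=11.6723 vs cont=11.1006 → 11.6723 [stop]  node(4,1) S=80.9315 payoff=0.2285 vs cont=2.9506 → 2.9506 [wait]  node(4,2) S=94.2600 payoff=0.0000 vs cont=0.0503 → 0.0503 [wait]  node(4,3) S=109.7835 payoff=0.0000 vs cont=0.0000 → 0.0000 [wait]  node(4,4) S=127.8636 payoff=0.0000 vs cont=0.0000 → 0.0000 [wait]
k=3: node(3,0) S=74.9916 payoff=6.1684 vs cont=7.0223 → 7.0223 [wait]  node(3,1) S=87.3419 payoff=0.0000 vs cont=1.4108 → 1.4108 [wait]  node(3,2) S=101.7261 payoff=0.0000 vs cont=0.0236 → 0.0236 [wait]  node(3,3) S=118.4792 payoff=0.0000 vs cont=0.0000 → 0.0000 [wait]
k=2: node(2,0) S=80.9315 payoff=0.2285 vs cont=4.0340 → 4.0340 [wait]  node(2,1) S=94.2600 payoff=0.0000 vs cont=0.6744 → 0.6744 [wait]  node(2,2) S=109.7835 payoff=0.0000 vs cont=0.0111 → 0.0111 [wait]
k=1: node(1,0) S=87.3419 payoff=0.0000 vs cont=2.2461 → 2.2461 [wait]  node(1,1) S=101.7261 payoff=0.0000 vs cont=0.3222 → 0.3222 [wait]
k=0: node(0,0) S=94.2600 payoff=0.0000 vs cont=1.2227 → 1.2227 [wait]

price = 1.2227
tree:
1.2227
2.2461 0.3222
4.0340 0.6744 0.0111
7.0223 1.4108 0.0236 0.0000
11.6723 2.9506 0.0503 0.0000 0.0000
16.7723 6.1684 0.1072 0.0000 0.0000 0.0000
21.4979 11.6723 0.2285 0.0000 0.0000 0.0000 0.0000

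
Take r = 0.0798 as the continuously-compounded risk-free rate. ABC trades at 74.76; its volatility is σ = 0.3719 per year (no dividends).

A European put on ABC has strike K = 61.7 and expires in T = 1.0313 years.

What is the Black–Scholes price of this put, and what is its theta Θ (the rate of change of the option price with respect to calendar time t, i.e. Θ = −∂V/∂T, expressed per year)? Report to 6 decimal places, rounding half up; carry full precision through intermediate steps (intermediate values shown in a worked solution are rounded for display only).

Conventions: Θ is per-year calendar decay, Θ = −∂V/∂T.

price = 3.329223
Θ = -2.252911

σ√T = 0.3719·√1.0313 = 0.377675
d₁ = (ln(S/K) + (r+σ²/2)T) / (σ√T) = (ln(74.76/61.7) + (0.0798+0.3719²/2)·1.0313) / 0.377675 = (0.191999 + 0.153617) / 0.377675 = 0.915114
d₂ = d₁ − σ√T = 0.915114 − 0.377675 = 0.537439
e^{−rT} = 0.920998
N(−d₁) = 0.180066,  N(−d₂) = 0.295482
Put price V = K·e^{−rT}·N(−d₂) − S·N(−d₁) = 16.790943 − 13.461721 = 3.329223
φ(d₁) = (1/√(2π))·e^{−d₁²/2} = 0.262460
Θ = −S·φ(d₁)·σ/(2√T) + r·K·e^{−rT}·N(−d₂) = −3.592829 + 1.339917 = -2.252911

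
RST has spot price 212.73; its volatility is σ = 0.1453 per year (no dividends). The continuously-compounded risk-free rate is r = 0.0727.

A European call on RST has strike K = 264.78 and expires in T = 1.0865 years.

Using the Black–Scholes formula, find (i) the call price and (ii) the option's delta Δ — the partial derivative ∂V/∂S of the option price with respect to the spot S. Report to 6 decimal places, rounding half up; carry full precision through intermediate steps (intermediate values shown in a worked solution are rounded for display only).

price = 3.316590
Δ = 0.198247

σ√T = 0.1453·√1.0865 = 0.151454
d₁ = (ln(S/K) + (r+σ²/2)T) / (σ√T) = (ln(212.73/264.78) + (0.0727+0.1453²/2)·1.0865) / 0.151454 = (-0.218876 + 0.090458) / 0.151454 = -0.847901
d₂ = d₁ − σ√T = -0.847901 − 0.151454 = -0.999354
e^{−rT} = 0.924051
N(d₁) = 0.198247,  N(d₂) = 0.158812
Call price V = S·N(d₁) − K·e^{−rT}·N(d₂) = 42.173019 − 38.856429 = 3.316590
Δ = N(d₁) = 0.198247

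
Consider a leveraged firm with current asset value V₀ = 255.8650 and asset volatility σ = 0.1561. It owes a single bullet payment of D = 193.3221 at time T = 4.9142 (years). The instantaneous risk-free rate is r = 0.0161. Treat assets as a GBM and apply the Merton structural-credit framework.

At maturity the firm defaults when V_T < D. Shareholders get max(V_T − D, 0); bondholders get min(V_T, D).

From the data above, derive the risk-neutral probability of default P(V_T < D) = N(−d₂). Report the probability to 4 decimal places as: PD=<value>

PD=0.1934

With assets at 255.8650 and a single debt payment of 193.3221 at 4.9142 years:
d₁ = [ln(V₀/D) + (r + σ²/2)T] / (σ√T)
   = [ln(255.8650/193.3221) + (0.0161 + 0.5·0.1561²)·4.9142] / (0.1561·√4.9142)
   = [0.280292 + 0.138991] / 0.346042 = 1.211654
d₂ = d₁ − σ√T = 1.211654 − 0.346042 = 0.865611
risk-neutral PD = N(−d₂) = N(-0.865611) = 0.193352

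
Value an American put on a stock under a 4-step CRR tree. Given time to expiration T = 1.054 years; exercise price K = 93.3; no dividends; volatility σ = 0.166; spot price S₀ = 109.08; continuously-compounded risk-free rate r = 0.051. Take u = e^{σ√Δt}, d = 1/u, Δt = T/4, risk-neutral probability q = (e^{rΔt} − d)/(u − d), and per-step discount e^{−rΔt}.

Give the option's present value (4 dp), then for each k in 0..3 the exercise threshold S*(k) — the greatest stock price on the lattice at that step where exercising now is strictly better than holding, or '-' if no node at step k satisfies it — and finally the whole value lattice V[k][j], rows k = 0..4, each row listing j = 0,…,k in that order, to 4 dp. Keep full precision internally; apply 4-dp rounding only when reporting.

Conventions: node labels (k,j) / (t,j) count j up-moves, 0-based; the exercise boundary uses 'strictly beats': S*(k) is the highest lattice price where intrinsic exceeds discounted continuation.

params: Δt=0.26350 u=1.08895 d=0.91832 q=0.55800 e^(-rΔt)=0.98665
t_4 payoffs: 15.7258 1.3120 0.0000 0.0000 0.0000
t_3: node(3,0) S=84.4743 payoff=8.8257 vs cont=7.5803 → 8.8257 [stop]  node(3,1) S=100.1701 payoff=0.0000 vs cont=0.5721 → 0.5721 [wait]  node(3,2) S=118.7824 payoff=0.0000 vs cont=0.0000 → 0.0000 [wait]  node(3,3) S=140.8529 payoff=0.0000 vs cont=0.0000 → 0.0000 [wait]  ⇒ S*(3)=84.4743
t_2: node(2,0) S=91.9880 payoff=1.3120 vs cont=4.1639 → 4.1639 [wait]  node(2,1) S=109.0800 payoff=0.0000 vs cont=0.2495 → 0.2495 [wait]  node(2,2) S=129.3478 payoff=0.0000 vs cont=0.0000 → 0.0000 [wait]  ⇒ S*(2)=-
t_1: node(1,0) S=100.1701 payoff=0.0000 vs cont=1.9532 → 1.9532 [wait]  node(1,1) S=118.7824 payoff=0.0000 vs cont=0.1088 → 0.1088 [wait]  ⇒ S*(1)=-
t_0: node(0,0) S=109.0800 payoff=0.0000 vs cont=0.9117 → 0.9117 [wait]  ⇒ S*(0)=-

price = 0.9117
boundary = - - - 84.4743
tree:
0.9117
1.9532 0.1088
4.1639 0.2495 0.0000
8.8257 0.5721 0.0000 0.0000
15.7258 1.3120 0.0000 0.0000 0.0000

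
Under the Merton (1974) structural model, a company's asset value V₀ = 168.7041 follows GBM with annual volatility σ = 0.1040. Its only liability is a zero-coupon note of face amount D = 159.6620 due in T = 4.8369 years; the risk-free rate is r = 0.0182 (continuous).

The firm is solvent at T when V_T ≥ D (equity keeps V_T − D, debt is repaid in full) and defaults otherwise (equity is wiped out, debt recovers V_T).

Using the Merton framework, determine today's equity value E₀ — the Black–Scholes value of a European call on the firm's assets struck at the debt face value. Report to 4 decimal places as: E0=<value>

E0=28.2855

Apply the equity-as-call identities (strike 159.6620, horizon 4.8369 years):
d₁ = [ln(V₀/D) + (r + σ²/2)T] / (σ√T)
   = [ln(168.7041/159.6620) + (0.0182 + 0.5·0.1040²)·4.8369] / (0.1040·√4.8369)
   = [0.055087 + 0.114190] / 0.228727 = 0.740083
d₂ = d₁ − σ√T = 0.740083 − 0.228727 = 0.511356
N(d₁) = 0.770375,  N(d₂) = 0.695449,  e^(−rT) = 0.915732
E₀ = V₀·N(d₁) − D·e^(−rT)·N(d₂)
   = 168.7041·0.770375 − 159.6620·0.915732·0.695449 = 28.285496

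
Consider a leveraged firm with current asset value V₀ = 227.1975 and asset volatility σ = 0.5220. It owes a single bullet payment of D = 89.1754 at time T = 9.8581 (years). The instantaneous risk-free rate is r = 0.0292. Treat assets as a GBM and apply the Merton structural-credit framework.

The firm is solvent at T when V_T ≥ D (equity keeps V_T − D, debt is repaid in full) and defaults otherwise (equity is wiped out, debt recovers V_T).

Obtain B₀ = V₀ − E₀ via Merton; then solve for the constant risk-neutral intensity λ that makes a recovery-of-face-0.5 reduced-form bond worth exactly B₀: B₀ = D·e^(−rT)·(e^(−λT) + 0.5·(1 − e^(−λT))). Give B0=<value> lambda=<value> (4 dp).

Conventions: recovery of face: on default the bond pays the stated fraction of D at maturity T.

B0=44.8211 lambda=0.1093

With assets at 227.1975 and a single debt payment of 89.1754 at 9.8581 years:
d₁ = [ln(V₀/D) + (r + σ²/2)T] / (σ√T)
   = [ln(227.1975/89.1754) + (0.0292 + 0.5·0.5220²)·9.8581] / (0.5220·√9.8581)
   = [0.935214 + 1.630944] / 1.638955 = 1.565728
d₂ = d₁ − σ√T = 1.565728 − 1.638955 = -0.073227
N(d₁) = 0.941294,  N(d₂) = 0.470813,  e^(−rT) = 0.749869
E₀ = V₀·N(d₁) − D·e^(−rT)·N(d₂)
   = 227.1975·0.941294 − 89.1754·0.749869·0.470813 = 182.376424
B₀ = V₀ − E₀ = 227.1975 − 182.376424 = 44.821076
e^(−λT) = (B₀·e^(rT)/D − 0.5)/(1 − 0.5) = (44.8211·1.333566/89.1754 − 0.5)/0.5 = 0.34054667
λ = −ln(0.34054667)/9.8581 = 0.109271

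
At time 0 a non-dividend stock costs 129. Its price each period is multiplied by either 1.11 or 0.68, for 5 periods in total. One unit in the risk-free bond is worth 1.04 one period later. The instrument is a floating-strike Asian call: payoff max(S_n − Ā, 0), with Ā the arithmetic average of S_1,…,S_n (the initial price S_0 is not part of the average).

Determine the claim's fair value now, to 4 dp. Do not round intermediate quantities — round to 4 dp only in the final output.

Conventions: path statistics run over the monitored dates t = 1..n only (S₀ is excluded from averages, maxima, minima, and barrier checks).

Risk-neutral up-probability p* = (R−d)/(u−d) = (1.04−0.68)/(1.11−0.68) = 0.8372; the claim prices as the p*-weighted sum of path payoffs discounted by R^5.
Enumerate all 2^5 = 32 price paths (U = up ×1.11, D = down ×0.68); each path with k up-moves has probability p*^k·(1−p*)^(5−k).
DDDDD: Ā=46.8538, payoff=0.0000, prob=0.000114
UDDDD: Ā=76.4820, payoff=0.0000, prob=0.000588
DUDDD: Ā=65.3880, payoff=0.0000, prob=0.000588
UUDDD: Ā=106.7362, payoff=0.0000, prob=0.003024
DDUDD: Ā=57.8440, payoff=0.0000, prob=0.000588
UDUDD: Ā=94.4219, payoff=0.0000, prob=0.003024
DUUDD: Ā=83.3279, payoff=0.0000, prob=0.003024
UUUDD: Ā=136.0205, payoff=0.0000, prob=0.015551
DDDUD: Ā=52.7142, payoff=0.0000, prob=0.000588
UDDUD: Ā=86.0481, payoff=0.0000, prob=0.003024
DUDUD: Ā=74.9541, payoff=0.0000, prob=0.003024
UUDUD: Ā=122.3516, payoff=0.0000, prob=0.015551
DDUUD: Ā=67.4102, payoff=0.0000, prob=0.003024
UDUUD: Ā=110.0372, payoff=0.0000, prob=0.015551
DUUUD: Ā=98.9432, payoff=0.0000, prob=0.015551
UUUUD: Ā=161.5103, payoff=0.0000, prob=0.079977
DDDDU: Ā=49.2259, payoff=0.0000, prob=0.000588
UDDDU: Ā=80.3540, payoff=0.0000, prob=0.003024
DUDDU: Ā=69.2600, payoff=0.0000, prob=0.003024
UUDDU: Ā=113.0567, payoff=0.0000, prob=0.015551
DDUDU: Ā=61.7161, payoff=0.0000, prob=0.003024
UDUDU: Ā=100.7424, payoff=0.0000, prob=0.015551
DUUDU: Ā=89.6484, payoff=0.0000, prob=0.015551
UUUDU: Ā=146.3378, payoff=0.0000, prob=0.079977
DDDUU: Ā=56.5862, payoff=0.0000, prob=0.003024
UDDUU: Ā=92.3686, payoff=0.0000, prob=0.015551
DUDUU: Ā=81.2746, payoff=0.3040, prob=0.015551
UUDUU: Ā=132.6689, payoff=0.4962, prob=0.079977
DDUUU: Ā=73.7307, payoff=7.8479, prob=0.015551
UDUUU: Ā=120.3545, payoff=12.8106, prob=0.079977
DUUUU: Ā=109.2605, payoff=23.9046, prob=0.079977
UUUUU: Ā=178.3518, payoff=39.0207, prob=0.411311
Price = Σ prob·payoff / R^5 = 19.152484 / 1.216653 = 15.7419

price = 15.7419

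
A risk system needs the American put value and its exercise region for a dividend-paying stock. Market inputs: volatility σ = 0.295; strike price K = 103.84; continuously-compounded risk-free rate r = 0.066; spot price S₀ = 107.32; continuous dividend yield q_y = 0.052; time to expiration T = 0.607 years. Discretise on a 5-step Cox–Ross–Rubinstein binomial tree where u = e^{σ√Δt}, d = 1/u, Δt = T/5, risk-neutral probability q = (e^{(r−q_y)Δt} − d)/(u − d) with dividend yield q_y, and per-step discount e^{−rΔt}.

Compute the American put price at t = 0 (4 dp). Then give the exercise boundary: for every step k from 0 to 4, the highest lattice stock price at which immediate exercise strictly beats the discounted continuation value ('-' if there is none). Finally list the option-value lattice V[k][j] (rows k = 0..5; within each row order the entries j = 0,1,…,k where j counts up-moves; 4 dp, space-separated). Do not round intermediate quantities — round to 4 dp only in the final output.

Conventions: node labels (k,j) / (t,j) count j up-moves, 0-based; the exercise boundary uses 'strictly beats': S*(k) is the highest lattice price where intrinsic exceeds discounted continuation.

Δt=0.12140, u=1.10825, d=0.90232, q=0.48259, disc=e^(-rΔt)=0.99202
k=5 terminal: V=max(K-S,0) → 39.6474 24.9970 7.0030 0.0000 0.0000 0.0000
k=4: j=0 S=71.1417 intr=32.6983 cont=32.3173 V=32.6983[EX]; j=1 S=87.3781 intr=16.4619 cont=16.1831 V=16.4619[EX]; j=2 S=107.3200 intr=0.0000 cont=3.5945 V=3.5945[hold]; j=3 S=131.8132 intr=0.0000 cont=0.0000 V=0.0000[hold]; j=4 S=161.8964 intr=0.0000 cont=0.0000 V=0.0000[hold]  S*(4)=87.3781
k=3: j=0 S=78.8430 intr=24.9970 cont=24.6644 V=24.9970[EX]; j=1 S=96.8370 intr=7.0030 cont=10.1705 V=10.1705[hold]; j=2 S=118.9378 intr=0.0000 cont=1.8450 V=1.8450[hold]; j=3 S=146.0824 intr=0.0000 cont=0.0000 V=0.0000[hold]  S*(3)=78.8430
k=2: j=0 S=87.3781 intr=16.4619 cont=17.6995 V=17.6995[hold]; j=1 S=107.3200 intr=0.0000 cont=6.1036 V=6.1036[hold]; j=2 S=131.8132 intr=0.0000 cont=0.9470 V=0.9470[hold]  S*(2)=-
k=1: j=0 S=96.8370 intr=7.0030 cont=12.0069 V=12.0069[hold]; j=1 S=118.9378 intr=0.0000 cont=3.5863 V=3.5863[hold]  S*(1)=-
k=0: j=0 S=107.3200 intr=0.0000 cont=7.8798 V=7.8798[hold]  S*(0)=-

price = 7.8798
boundary = - - - 78.8430 87.3781
tree:
7.8798
12.0069 3.5863
17.6995 6.1036 0.9470
24.9970 10.1705 1.8450 0.0000
32.6983 16.4619 3.5945 0.0000 0.0000
39.6474 24.9970 7.0030 0.0000 0.0000 0.0000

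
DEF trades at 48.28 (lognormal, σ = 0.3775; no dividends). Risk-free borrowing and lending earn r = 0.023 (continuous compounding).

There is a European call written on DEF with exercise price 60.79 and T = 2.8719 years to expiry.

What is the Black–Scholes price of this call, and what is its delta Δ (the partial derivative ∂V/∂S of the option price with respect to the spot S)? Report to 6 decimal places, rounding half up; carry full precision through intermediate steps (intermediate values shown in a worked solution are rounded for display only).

σ√T = 0.3775·√2.8719 = 0.639737
d₁ = (ln(S/K) + (r+σ²/2)T) / (σ√T) = (ln(48.28/60.79) + (0.023+0.3775²/2)·2.8719) / 0.639737 = (-0.230408 + 0.270686) / 0.639737 = 0.062960
d₂ = d₁ − σ√T = 0.062960 − 0.639737 = -0.576778
e^{−rT} = 0.936081
N(d₁) = 0.525101,  N(d₂) = 0.282045
Call price V = S·N(d₁) − K·e^{−rT}·N(d₂) = 25.351861 − 16.049577 = 9.302284
Δ = N(d₁) = 0.525101

price = 9.302284
Δ = 0.525101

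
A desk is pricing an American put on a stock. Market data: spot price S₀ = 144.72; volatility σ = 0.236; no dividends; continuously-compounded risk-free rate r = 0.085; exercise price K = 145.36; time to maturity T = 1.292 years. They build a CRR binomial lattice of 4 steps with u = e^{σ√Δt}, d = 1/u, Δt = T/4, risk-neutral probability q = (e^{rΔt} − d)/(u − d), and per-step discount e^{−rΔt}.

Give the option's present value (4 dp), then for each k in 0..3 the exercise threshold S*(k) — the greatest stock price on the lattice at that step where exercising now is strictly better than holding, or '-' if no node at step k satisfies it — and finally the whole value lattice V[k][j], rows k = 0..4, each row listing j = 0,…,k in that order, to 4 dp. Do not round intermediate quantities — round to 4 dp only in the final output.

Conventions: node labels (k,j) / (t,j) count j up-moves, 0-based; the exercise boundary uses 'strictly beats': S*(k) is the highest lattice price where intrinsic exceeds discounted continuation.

price = 9.8264
boundary = - - 110.6695 126.5547
tree:
9.8264
18.9591 3.4160
34.6905 8.0162 0.1120
48.5817 18.8053 0.2678 0.0000
60.7294 34.6905 0.6400 0.0000 0.0000

Δt=0.32300, u=1.14354, d=0.87448, q=0.56997, disc=e^(-rΔt)=0.97292
k=4 terminal: V=max(K-S,0) → 60.7294 34.6905 0.6400 0.0000 0.0000
k=3: j=0 S=96.7783 intr=48.5817 cont=44.6451 V=48.5817[EX]; j=1 S=126.5547 intr=18.8053 cont=14.8687 V=18.8053[EX]; j=2 S=165.4927 intr=0.0000 cont=0.2678 V=0.2678[hold]; j=3 S=216.4109 intr=0.0000 cont=0.0000 V=0.0000[hold]  S*(3)=126.5547
k=2: j=0 S=110.6695 intr=34.6905 cont=30.7539 V=34.6905[EX]; j=1 S=144.7200 intr=0.6400 cont=8.0162 V=8.0162[hold]; j=2 S=189.2470 intr=0.0000 cont=0.1120 V=0.1120[hold]  S*(2)=110.6695
k=1: j=0 S=126.5547 intr=18.8053 cont=18.9591 V=18.9591[hold]; j=1 S=165.4927 intr=0.0000 cont=3.4160 V=3.4160[hold]  S*(1)=-
k=0: j=0 S=144.7200 intr=0.6400 cont=9.8264 V=9.8264[hold]  S*(0)=-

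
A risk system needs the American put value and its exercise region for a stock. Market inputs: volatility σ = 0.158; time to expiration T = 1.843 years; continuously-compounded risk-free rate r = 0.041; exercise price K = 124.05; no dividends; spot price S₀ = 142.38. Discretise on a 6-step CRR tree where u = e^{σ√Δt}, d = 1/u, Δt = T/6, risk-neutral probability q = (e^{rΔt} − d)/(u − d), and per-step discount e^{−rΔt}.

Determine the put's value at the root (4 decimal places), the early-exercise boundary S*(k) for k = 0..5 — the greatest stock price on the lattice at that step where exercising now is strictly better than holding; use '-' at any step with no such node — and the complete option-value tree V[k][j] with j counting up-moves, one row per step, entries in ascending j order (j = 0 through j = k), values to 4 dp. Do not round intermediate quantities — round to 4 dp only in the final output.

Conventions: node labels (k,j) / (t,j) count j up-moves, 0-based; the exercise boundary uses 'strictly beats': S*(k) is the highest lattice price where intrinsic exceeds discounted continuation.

Δt=0.30717  u=1.09152  d=0.91616  q=0.55039  discount=0.98749
step 6 (expiry): payoffs max(K−S,0) = 39.8586 23.7437 4.5443 0.0000 0.0000 0.0000 0.0000
step 5: (k=5,j=0): S=91.8963, K−S=32.1537, hold=30.6012 ⇒ V=32.1537 exercise | (k=5,j=1): S=109.4860, K−S=14.5640, hold=13.0116 ⇒ V=14.5640 exercise | (k=5,j=2): S=130.4424, K−S=0.0000, hold=2.0176 ⇒ V=2.0176 continue | (k=5,j=3): S=155.4101, K−S=0.0000, hold=0.0000 ⇒ V=0.0000 continue | (k=5,j=4): S=185.1567, K−S=0.0000, hold=0.0000 ⇒ V=0.0000 continue | (k=5,j=5): S=220.5972, K−S=0.0000, hold=0.0000 ⇒ V=0.0000 continue  boundary S*=109.4860
step 4: (k=4,j=0): S=100.3063, K−S=23.7437, hold=22.1912 ⇒ V=23.7437 exercise | (k=4,j=1): S=119.5057, K−S=4.5443, hold=7.5627 ⇒ V=7.5627 continue | (k=4,j=2): S=142.3800, K−S=0.0000, hold=0.8958 ⇒ V=0.8958 continue | (k=4,j=3): S=169.6326, K−S=0.0000, hold=0.0000 ⇒ V=0.0000 continue | (k=4,j=4): S=202.1016, K−S=0.0000, hold=0.0000 ⇒ V=0.0000 continue  boundary S*=100.3063
step 3: (k=3,j=0): S=109.4860, K−S=14.5640, hold=14.6521 ⇒ V=14.6521 continue | (k=3,j=1): S=130.4424, K−S=0.0000, hold=3.8445 ⇒ V=3.8445 continue | (k=3,j=2): S=155.4101, K−S=0.0000, hold=0.3977 ⇒ V=0.3977 continue | (k=3,j=3): S=185.1567, K−S=0.0000, hold=0.0000 ⇒ V=0.0000 continue  boundary S*=-
step 2: (k=2,j=0): S=119.5057, K−S=4.5443, hold=8.5948 ⇒ V=8.5948 continue | (k=2,j=1): S=142.3800, K−S=0.0000, hold=1.9231 ⇒ V=1.9231 continue | (k=2,j=2): S=169.6326, K−S=0.0000, hold=0.1766 ⇒ V=0.1766 continue  boundary S*=-
step 1: (k=1,j=0): S=130.4424, K−S=0.0000, hold=4.8611 ⇒ V=4.8611 continue | (k=1,j=1): S=155.4101, K−S=0.0000, hold=0.9498 ⇒ V=0.9498 continue  boundary S*=-
step 0: (k=0,j=0): S=142.3800, K−S=0.0000, hold=2.6744 ⇒ V=2.6744 continue  boundary S*=-

price = 2.6744
boundary = - - - - 100.3063 109.4860
tree:
2.6744
4.8611 0.9498
8.5948 1.9231 0.1766
14.6521 3.8445 0.3977 0.0000
23.7437 7.5627 0.8958 0.0000 0.0000
32.1537 14.5640 2.0176 0.0000 0.0000 0.0000
39.8586 23.7437 4.5443 0.0000 0.0000 0.0000 0.0000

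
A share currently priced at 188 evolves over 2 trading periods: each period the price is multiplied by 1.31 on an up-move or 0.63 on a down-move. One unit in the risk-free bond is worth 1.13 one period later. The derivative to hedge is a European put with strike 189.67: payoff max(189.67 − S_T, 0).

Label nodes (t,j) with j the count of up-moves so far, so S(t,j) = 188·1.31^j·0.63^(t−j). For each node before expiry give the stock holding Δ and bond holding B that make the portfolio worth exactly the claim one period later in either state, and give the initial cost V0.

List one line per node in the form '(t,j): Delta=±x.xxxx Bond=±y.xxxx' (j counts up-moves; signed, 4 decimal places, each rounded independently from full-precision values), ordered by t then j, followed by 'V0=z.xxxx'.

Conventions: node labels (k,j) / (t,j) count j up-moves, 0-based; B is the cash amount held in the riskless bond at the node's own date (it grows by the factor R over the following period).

(0,0): Delta=-0.3233 Bond=77.6067
(1,0): Delta=-1.0000 Bond=167.8496
(1,1): Delta=-0.2061 Bond=58.8402
V0=16.8352

Under the risk-neutral measure, an up-move has probability p* = (R−d)/(u−d) = 0.7353 and values discount at R = 1.13.
Expiry values: V(2,0)=115.0528, V(2,1)=34.5136, V(2,2)=0.0000
  t=1,j=0: stock 118.4400 → up 155.1564 (V=34.5136), down 74.6172 (V=115.0528). Price 49.4096; hedge Δ=-1.0000, bond B=167.8496.
  t=1,j=1: stock 246.2800 → up 322.6268 (V=0.0000), down 155.1564 (V=34.5136). Price 8.0849; hedge Δ=-0.2061, bond B=58.8402.
  t=0,j=0: stock 188.0000 → up 246.2800 (V=8.0849), down 118.4400 (V=49.4096). Price 16.8352; hedge Δ=-0.3233, bond B=77.6067.
Verification: the root portfolio costs Δ(0,0)·S0 + B(0,0) = 16.8352, matching V0.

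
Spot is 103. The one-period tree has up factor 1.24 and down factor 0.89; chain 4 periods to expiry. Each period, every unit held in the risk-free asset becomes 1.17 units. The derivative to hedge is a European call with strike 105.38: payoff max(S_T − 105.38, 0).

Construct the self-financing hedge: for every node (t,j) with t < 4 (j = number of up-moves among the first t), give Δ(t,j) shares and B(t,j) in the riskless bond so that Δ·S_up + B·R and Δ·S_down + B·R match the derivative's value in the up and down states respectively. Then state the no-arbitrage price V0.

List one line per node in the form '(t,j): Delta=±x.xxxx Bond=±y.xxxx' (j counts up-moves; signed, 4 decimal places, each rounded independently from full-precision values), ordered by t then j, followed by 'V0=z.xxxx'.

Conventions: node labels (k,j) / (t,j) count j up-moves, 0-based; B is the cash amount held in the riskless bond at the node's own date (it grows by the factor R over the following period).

(0,0): Delta=0.9710 Bond=-53.0017
(1,0): Delta=0.8651 Bond=-52.3048
(1,1): Delta=0.9900 Bond=-64.4387
(2,0): Delta=0.4805 Bond=-29.8212
(2,1): Delta=0.9341 Bond=-69.0405
(2,2): Delta=1.0000 Bond=-76.9815
(3,0): Delta=0.0000 Bond=0.0000
(3,1): Delta=0.5667 Bond=-43.6135
(3,2): Delta=1.0000 Bond=-90.0684
(3,3): Delta=1.0000 Bond=-90.0684
V0=47.0083

Under the risk-neutral measure, an up-move has probability p* = (R−d)/(u−d) = 0.8000 and values discount at R = 1.17.
Expiry values: V(4,0)=0.0000, V(4,1)=0.0000, V(4,2)=20.0671, V(4,3)=69.4002, V(4,4)=138.1340
  t=3,j=0: stock 72.6118 → up 90.0386 (V=0.0000), down 64.6245 (V=0.0000). Price 0.0000; hedge Δ=0.0000, bond B=0.0000.
  t=3,j=1: stock 101.1670 → up 125.4471 (V=20.0671), down 90.0386 (V=0.0000). Price 13.7211; hedge Δ=0.5667, bond B=-43.6135.
  t=3,j=2: stock 140.9518 → up 174.7802 (V=69.4002), down 125.4471 (V=20.0671). Price 50.8834; hedge Δ=1.0000, bond B=-90.0684.
  t=3,j=3: stock 196.3823 → up 243.5140 (V=138.1340), down 174.7802 (V=69.4002). Price 106.3139; hedge Δ=1.0000, bond B=-90.0684.
  t=2,j=0: stock 81.5863 → up 101.1670 (V=13.7211), down 72.6118 (V=0.0000). Price 9.3819; hedge Δ=0.4805, bond B=-29.8212.
  t=2,j=1: stock 113.6708 → up 140.9518 (V=50.8834), down 101.1670 (V=13.7211). Price 37.1376; hedge Δ=0.9341, bond B=-69.0405.
  t=2,j=2: stock 158.3728 → up 196.3823 (V=106.3139), down 140.9518 (V=50.8834). Price 81.3913; hedge Δ=1.0000, bond B=-76.9815.
  t=1,j=0: stock 91.6700 → up 113.6708 (V=37.1376), down 81.5863 (V=9.3819). Price 26.9970; hedge Δ=0.8651, bond B=-52.3048.
  t=1,j=1: stock 127.7200 → up 158.3728 (V=81.3913), down 113.6708 (V=37.1376). Price 62.0005; hedge Δ=0.9900, bond B=-64.4387.
  t=0,j=0: stock 103.0000 → up 127.7200 (V=62.0005), down 91.6700 (V=26.9970). Price 47.0083; hedge Δ=0.9710, bond B=-53.0017.
Check: Δ(0,0)·S0 + B(0,0) = 47.0083 = V0.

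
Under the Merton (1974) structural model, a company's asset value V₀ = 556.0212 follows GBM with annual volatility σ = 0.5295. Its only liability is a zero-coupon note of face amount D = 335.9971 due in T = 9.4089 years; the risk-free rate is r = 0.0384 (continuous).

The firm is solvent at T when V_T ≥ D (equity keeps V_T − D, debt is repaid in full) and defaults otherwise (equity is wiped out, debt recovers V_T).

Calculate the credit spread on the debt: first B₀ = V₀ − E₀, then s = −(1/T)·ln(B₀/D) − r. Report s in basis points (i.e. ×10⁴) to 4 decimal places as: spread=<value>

Equity is a call on the firm's assets struck at D = 335.9971:
d₁ = [ln(V₀/D) + (r + σ²/2)T] / (σ√T)
   = [ln(556.0212/335.9971) + (0.0384 + 0.5·0.5295²)·9.4089] / (0.5295·√9.4089)
   = [0.503704 + 1.680290] / 1.624185 = 1.344671
d₂ = d₁ − σ√T = 1.344671 − 1.624185 = -0.279514
N(d₁) = 0.910634,  N(d₂) = 0.389925,  e^(−rT) = 0.696769
E₀ = V₀·N(d₁) − D·e^(−rT)·N(d₂)
   = 556.0212·0.910634 − 335.9971·0.696769·0.389925 = 415.045641
B₀ = V₀ − E₀ = 556.0212 − 415.045641 = 140.975559
spread = −(1/T)·ln(B₀/D) − r = −(1/9.4089)·ln(140.975559/335.9971) − 0.0384 = 0.05390792
in basis points: 0.05390792 × 10⁴ = 539.0792 bp

spread=539.0792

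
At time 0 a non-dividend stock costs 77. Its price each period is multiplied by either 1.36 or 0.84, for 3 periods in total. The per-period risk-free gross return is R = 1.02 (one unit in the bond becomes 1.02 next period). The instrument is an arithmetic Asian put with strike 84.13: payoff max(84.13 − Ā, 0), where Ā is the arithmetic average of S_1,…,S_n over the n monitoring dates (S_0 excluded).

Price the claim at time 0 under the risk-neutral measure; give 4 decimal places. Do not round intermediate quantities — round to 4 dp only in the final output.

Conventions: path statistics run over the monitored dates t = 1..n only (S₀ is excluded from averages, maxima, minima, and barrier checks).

No-arbitrage gives p* = (R−d)/(u−d) = 0.3462: enumerate every path, weight its payoff by its p*-probability, and discount by R^3.
Enumerate all 2^3 = 8 price paths (U = up ×1.36, D = down ×0.84); each path with k up-moves has probability p*^k·(1−p*)^(3−k).
DDD: Ā=54.8831, payoff=29.2469, prob=0.279529
UDD: Ā=88.8584, payoff=0.0000, prob=0.147986
DUD: Ā=75.5117, payoff=8.6183, prob=0.147986
UUD: Ā=122.2571, payoff=0.0000, prob=0.078345
DDU: Ā=64.3005, payoff=19.8295, prob=0.147986
UDU: Ā=104.1056, payoff=0.0000, prob=0.078345
DUU: Ā=90.7590, payoff=0.0000, prob=0.078345
UUU: Ā=146.9431, payoff=0.0000, prob=0.041477
Price = Σ prob·payoff / R^3 = 12.385204 / 1.061208 = 11.6709

price = 11.6709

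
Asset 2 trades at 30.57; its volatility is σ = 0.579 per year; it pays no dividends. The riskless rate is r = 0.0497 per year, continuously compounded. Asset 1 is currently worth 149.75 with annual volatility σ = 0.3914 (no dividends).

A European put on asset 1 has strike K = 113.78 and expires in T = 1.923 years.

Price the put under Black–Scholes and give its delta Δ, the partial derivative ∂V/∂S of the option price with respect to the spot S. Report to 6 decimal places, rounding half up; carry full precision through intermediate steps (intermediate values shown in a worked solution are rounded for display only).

price = 9.741838
Δ = -0.170148

σ√T = 0.3914·√1.923 = 0.542763
d₁ = (ln(S/K) + (r+σ²/2)T) / (σ√T) = (ln(149.75/113.78) + (0.0497+0.3914²/2)·1.923) / 0.542763 = (0.274700 + 0.242869) / 0.542763 = 0.953582
d₂ = d₁ − σ√T = 0.953582 − 0.542763 = 0.410819
e^{−rT} = 0.908852
N(−d₁) = 0.170148,  N(−d₂) = 0.340603
Put price V = K·e^{−rT}·N(−d₂) − S·N(−d₁) = 35.221428 − 25.479590 = 9.741838
Δ = −N(−d₁) = -0.170148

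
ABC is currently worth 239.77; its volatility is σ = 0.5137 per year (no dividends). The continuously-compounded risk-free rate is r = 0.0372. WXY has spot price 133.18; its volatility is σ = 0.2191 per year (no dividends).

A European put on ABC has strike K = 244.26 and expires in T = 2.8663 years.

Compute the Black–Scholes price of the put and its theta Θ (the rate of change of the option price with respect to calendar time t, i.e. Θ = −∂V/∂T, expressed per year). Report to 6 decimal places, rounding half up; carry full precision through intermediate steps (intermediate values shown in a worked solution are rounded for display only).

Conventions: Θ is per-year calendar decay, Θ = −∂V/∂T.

σ√T = 0.5137·√2.8663 = 0.869702
d₁ = (ln(S/K) + (r+σ²/2)T) / (σ√T) = (ln(239.77/244.26) + (0.0372+0.5137²/2)·2.8663) / 0.869702 = (-0.018553 + 0.484817) / 0.869702 = 0.536119
d₂ = d₁ − σ√T = 0.536119 − 0.869702 = -0.333583
e^{−rT} = 0.898861
N(−d₁) = 0.295938,  N(−d₂) = 0.630653
Put price V = K·e^{−rT}·N(−d₂) − S·N(−d₁) = 138.463525 − 70.957070 = 67.506455
φ(d₁) = (1/√(2π))·e^{−d₁²/2} = 0.345539
Θ = −S·φ(d₁)·σ/(2√T) + r·K·e^{−rT}·N(−d₂) = −12.569279 + 5.150843 = -7.418436

price = 67.506455
Θ = -7.418436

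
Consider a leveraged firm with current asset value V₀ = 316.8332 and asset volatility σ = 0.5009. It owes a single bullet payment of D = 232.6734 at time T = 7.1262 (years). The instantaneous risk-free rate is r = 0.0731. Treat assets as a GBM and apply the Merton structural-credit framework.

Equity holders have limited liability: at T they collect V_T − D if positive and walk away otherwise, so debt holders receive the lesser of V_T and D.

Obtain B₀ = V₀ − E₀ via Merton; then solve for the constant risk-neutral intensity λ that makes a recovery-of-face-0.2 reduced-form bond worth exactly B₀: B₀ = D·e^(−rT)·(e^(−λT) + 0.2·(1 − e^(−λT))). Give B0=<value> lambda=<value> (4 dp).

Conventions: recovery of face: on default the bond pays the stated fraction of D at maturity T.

With assets at 316.8332 and a single debt payment of 232.6734 at 7.1262 years:
d₁ = [ln(V₀/D) + (r + σ²/2)T] / (σ√T)
   = [ln(316.8332/232.6734) + (0.0731 + 0.5·0.5009²)·7.1262] / (0.5009·√7.1262)
   = [0.308740 + 1.414910] / 1.337150 = 1.289048
d₂ = d₁ − σ√T = 1.289048 − 1.337150 = -0.048102
N(d₁) = 0.901309,  N(d₂) = 0.480817,  e^(−rT) = 0.593971
E₀ = V₀·N(d₁) − D·e^(−rT)·N(d₂)
   = 316.8332·0.901309 − 232.6734·0.593971·0.480817 = 219.115146
B₀ = V₀ − E₀ = 316.8332 − 219.115146 = 97.718054
e^(−λT) = (B₀·e^(rT)/D − 0.2)/(1 − 0.2) = (97.7181·1.683585/232.6734 − 0.2)/0.8 = 0.63383916
λ = −ln(0.63383916)/7.1262 = 0.063984

B0=97.7181 lambda=0.0640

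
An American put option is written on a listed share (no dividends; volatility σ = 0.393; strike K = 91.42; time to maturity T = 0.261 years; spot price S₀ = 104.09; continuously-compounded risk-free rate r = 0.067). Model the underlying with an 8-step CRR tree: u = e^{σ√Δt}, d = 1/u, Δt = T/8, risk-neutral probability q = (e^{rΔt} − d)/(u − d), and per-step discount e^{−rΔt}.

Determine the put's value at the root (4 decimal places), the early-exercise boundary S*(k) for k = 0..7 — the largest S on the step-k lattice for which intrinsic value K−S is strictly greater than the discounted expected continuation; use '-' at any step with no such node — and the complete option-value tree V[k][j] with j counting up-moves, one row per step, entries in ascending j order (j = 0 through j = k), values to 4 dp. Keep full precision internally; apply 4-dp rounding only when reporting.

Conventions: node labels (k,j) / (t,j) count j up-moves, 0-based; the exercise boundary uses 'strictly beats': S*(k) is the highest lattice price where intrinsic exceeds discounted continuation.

price = 2.6129
boundary = - - - - - 72.9905 78.3601 84.1247
tree:
2.6129
4.1074 1.1158
6.3009 1.9113 0.3178
9.3811 3.2195 0.5993 0.0350
13.4579 5.3072 1.1263 0.0699 0.0000
18.4295 8.4988 2.1090 0.1394 0.0000 0.0000
23.4311 13.0599 3.9321 0.2780 0.0000 0.0000 0.0000
28.0900 18.4295 7.2953 0.5547 0.0000 0.0000 0.0000 0.0000
32.4296 23.4311 13.0599 1.1066 0.0000 0.0000 0.0000 0.0000 0.0000

Δt=0.03263  u=1.07357  d=0.93148  q=0.49766  discount=0.99782
step 8 (expiry): payoffs max(K−S,0) = 32.4296 23.4311 13.0599 1.1066 0.0000 0.0000 0.0000 0.0000 0.0000
step 7: (k=7,j=0): S=63.3300, K−S=28.0900, hold=27.8904 ⇒ V=28.0900 exercise | (k=7,j=1): S=72.9905, K−S=18.4295, hold=18.2298 ⇒ V=18.4295 exercise | (k=7,j=2): S=84.1247, K−S=7.2953, hold=7.0957 ⇒ V=7.2953 exercise | (k=7,j=3): S=96.9573, K−S=0.0000, hold=0.5547 ⇒ V=0.5547 continue | (k=7,j=4): S=111.7474, K−S=0.0000, hold=0.0000 ⇒ V=0.0000 continue | (k=7,j=5): S=128.7936, K−S=0.0000, hold=0.0000 ⇒ V=0.0000 continue | (k=7,j=6): S=148.4402, K−S=0.0000, hold=0.0000 ⇒ V=0.0000 continue | (k=7,j=7): S=171.0836, K−S=0.0000, hold=0.0000 ⇒ V=0.0000 continue  boundary S*=84.1247
step 6: (k=6,j=0): S=67.9889, K−S=23.4311, hold=23.2315 ⇒ V=23.4311 exercise | (k=6,j=1): S=78.3601, K−S=13.0599, hold=12.8603 ⇒ V=13.0599 exercise | (k=6,j=2): S=90.3134, K−S=1.1066, hold=3.9321 ⇒ V=3.9321 continue | (k=6,j=3): S=104.0900, K−S=0.0000, hold=0.2780 ⇒ V=0.2780 continue | (k=6,j=4): S=119.9682, K−S=0.0000, hold=0.0000 ⇒ V=0.0000 continue | (k=6,j=5): S=138.2684, K−S=0.0000, hold=0.0000 ⇒ V=0.0000 continue | (k=6,j=6): S=159.3602, K−S=0.0000, hold=0.0000 ⇒ V=0.0000 continue  boundary S*=78.3601
step 5: (k=5,j=0): S=72.9905, K−S=18.4295, hold=18.2298 ⇒ V=18.4295 exercise | (k=5,j=1): S=84.1247, K−S=7.2953, hold=8.4988 ⇒ V=8.4988 continue | (k=5,j=2): S=96.9573, K−S=0.0000, hold=2.1090 ⇒ V=2.1090 continue | (k=5,j=3): S=111.7474, K−S=0.0000, hold=0.1394 ⇒ V=0.1394 continue | (k=5,j=4): S=128.7936, K−S=0.0000, hold=0.0000 ⇒ V=0.0000 continue | (k=5,j=5): S=148.4402, K−S=0.0000, hold=0.0000 ⇒ V=0.0000 continue  boundary S*=72.9905
step 4: (k=4,j=0): S=78.3601, K−S=13.0599, hold=13.4579 ⇒ V=13.4579 continue | (k=4,j=1): S=90.3134, K−S=1.1066, hold=5.3072 ⇒ V=5.3072 continue | (k=4,j=2): S=104.0900, K−S=0.0000, hold=1.1263 ⇒ V=1.1263 continue | (k=4,j=3): S=119.9682, K−S=0.0000, hold=0.0699 ⇒ V=0.0699 continue | (k=4,j=4): S=138.2684, K−S=0.0000, hold=0.0000 ⇒ V=0.0000 continue  boundary S*=-
step 3: (k=3,j=0): S=84.1247, K−S=7.2953, hold=9.3811 ⇒ V=9.3811 continue | (k=3,j=1): S=96.9573, K−S=0.0000, hold=3.2195 ⇒ V=3.2195 continue | (k=3,j=2): S=111.7474, K−S=0.0000, hold=0.5993 ⇒ V=0.5993 continue | (k=3,j=3): S=128.7936, K−S=0.0000, hold=0.0350 ⇒ V=0.0350 continue  boundary S*=-
step 2: (k=2,j=0): S=90.3134, K−S=1.1066, hold=6.3009 ⇒ V=6.3009 continue | (k=2,j=1): S=104.0900, K−S=0.0000, hold=1.9113 ⇒ V=1.9113 continue | (k=2,j=2): S=119.9682, K−S=0.0000, hold=0.3178 ⇒ V=0.3178 continue  boundary S*=-
step 1: (k=1,j=0): S=96.9573, K−S=0.0000, hold=4.1074 ⇒ V=4.1074 continue | (k=1,j=1): S=111.7474, K−S=0.0000, hold=1.1158 ⇒ V=1.1158 continue  boundary S*=-
step 0: (k=0,j=0): S=104.0900, K−S=0.0000, hold=2.6129 ⇒ V=2.6129 continue  boundary S*=-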